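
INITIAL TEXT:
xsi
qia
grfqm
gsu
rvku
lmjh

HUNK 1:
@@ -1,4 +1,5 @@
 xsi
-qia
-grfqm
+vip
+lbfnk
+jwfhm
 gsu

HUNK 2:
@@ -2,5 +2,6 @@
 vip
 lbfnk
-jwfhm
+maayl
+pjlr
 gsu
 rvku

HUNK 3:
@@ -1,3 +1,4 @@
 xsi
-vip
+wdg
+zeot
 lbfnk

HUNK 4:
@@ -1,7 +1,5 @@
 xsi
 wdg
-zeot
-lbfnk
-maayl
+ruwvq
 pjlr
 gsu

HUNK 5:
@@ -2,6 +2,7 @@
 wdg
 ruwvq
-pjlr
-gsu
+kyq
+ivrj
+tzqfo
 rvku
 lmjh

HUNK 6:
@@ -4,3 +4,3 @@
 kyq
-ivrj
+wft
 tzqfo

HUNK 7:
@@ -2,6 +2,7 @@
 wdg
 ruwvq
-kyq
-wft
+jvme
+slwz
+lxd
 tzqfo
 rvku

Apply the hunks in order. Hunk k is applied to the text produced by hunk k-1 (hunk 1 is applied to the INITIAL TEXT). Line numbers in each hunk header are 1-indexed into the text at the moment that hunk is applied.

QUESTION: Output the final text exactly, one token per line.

Answer: xsi
wdg
ruwvq
jvme
slwz
lxd
tzqfo
rvku
lmjh

Derivation:
Hunk 1: at line 1 remove [qia,grfqm] add [vip,lbfnk,jwfhm] -> 7 lines: xsi vip lbfnk jwfhm gsu rvku lmjh
Hunk 2: at line 2 remove [jwfhm] add [maayl,pjlr] -> 8 lines: xsi vip lbfnk maayl pjlr gsu rvku lmjh
Hunk 3: at line 1 remove [vip] add [wdg,zeot] -> 9 lines: xsi wdg zeot lbfnk maayl pjlr gsu rvku lmjh
Hunk 4: at line 1 remove [zeot,lbfnk,maayl] add [ruwvq] -> 7 lines: xsi wdg ruwvq pjlr gsu rvku lmjh
Hunk 5: at line 2 remove [pjlr,gsu] add [kyq,ivrj,tzqfo] -> 8 lines: xsi wdg ruwvq kyq ivrj tzqfo rvku lmjh
Hunk 6: at line 4 remove [ivrj] add [wft] -> 8 lines: xsi wdg ruwvq kyq wft tzqfo rvku lmjh
Hunk 7: at line 2 remove [kyq,wft] add [jvme,slwz,lxd] -> 9 lines: xsi wdg ruwvq jvme slwz lxd tzqfo rvku lmjh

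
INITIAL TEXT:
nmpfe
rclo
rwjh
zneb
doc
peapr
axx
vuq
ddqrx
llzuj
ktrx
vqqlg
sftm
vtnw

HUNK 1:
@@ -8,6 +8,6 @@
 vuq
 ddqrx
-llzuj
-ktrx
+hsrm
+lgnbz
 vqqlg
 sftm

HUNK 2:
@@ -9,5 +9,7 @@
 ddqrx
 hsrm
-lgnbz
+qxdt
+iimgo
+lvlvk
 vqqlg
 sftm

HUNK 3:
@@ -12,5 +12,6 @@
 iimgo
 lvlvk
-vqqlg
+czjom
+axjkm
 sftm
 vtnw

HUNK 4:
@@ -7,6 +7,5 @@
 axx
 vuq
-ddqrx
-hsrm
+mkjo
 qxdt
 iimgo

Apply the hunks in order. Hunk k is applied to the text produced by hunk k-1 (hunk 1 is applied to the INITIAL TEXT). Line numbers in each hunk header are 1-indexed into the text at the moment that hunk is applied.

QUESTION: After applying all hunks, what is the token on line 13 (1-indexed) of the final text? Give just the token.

Hunk 1: at line 8 remove [llzuj,ktrx] add [hsrm,lgnbz] -> 14 lines: nmpfe rclo rwjh zneb doc peapr axx vuq ddqrx hsrm lgnbz vqqlg sftm vtnw
Hunk 2: at line 9 remove [lgnbz] add [qxdt,iimgo,lvlvk] -> 16 lines: nmpfe rclo rwjh zneb doc peapr axx vuq ddqrx hsrm qxdt iimgo lvlvk vqqlg sftm vtnw
Hunk 3: at line 12 remove [vqqlg] add [czjom,axjkm] -> 17 lines: nmpfe rclo rwjh zneb doc peapr axx vuq ddqrx hsrm qxdt iimgo lvlvk czjom axjkm sftm vtnw
Hunk 4: at line 7 remove [ddqrx,hsrm] add [mkjo] -> 16 lines: nmpfe rclo rwjh zneb doc peapr axx vuq mkjo qxdt iimgo lvlvk czjom axjkm sftm vtnw
Final line 13: czjom

Answer: czjom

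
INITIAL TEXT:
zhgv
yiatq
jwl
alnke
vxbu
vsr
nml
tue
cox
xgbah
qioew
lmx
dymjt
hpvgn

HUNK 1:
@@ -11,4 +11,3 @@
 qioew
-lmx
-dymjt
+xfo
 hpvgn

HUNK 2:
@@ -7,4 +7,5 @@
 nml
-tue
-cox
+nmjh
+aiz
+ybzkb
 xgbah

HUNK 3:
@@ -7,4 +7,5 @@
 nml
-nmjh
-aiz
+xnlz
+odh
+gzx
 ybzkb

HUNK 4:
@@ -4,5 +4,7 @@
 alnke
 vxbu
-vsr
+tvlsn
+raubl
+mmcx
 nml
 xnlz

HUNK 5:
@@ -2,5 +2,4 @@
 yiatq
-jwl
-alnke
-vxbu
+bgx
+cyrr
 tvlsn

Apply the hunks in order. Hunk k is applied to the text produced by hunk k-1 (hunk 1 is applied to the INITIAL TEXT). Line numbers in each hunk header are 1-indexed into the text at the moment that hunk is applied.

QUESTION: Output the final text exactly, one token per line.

Hunk 1: at line 11 remove [lmx,dymjt] add [xfo] -> 13 lines: zhgv yiatq jwl alnke vxbu vsr nml tue cox xgbah qioew xfo hpvgn
Hunk 2: at line 7 remove [tue,cox] add [nmjh,aiz,ybzkb] -> 14 lines: zhgv yiatq jwl alnke vxbu vsr nml nmjh aiz ybzkb xgbah qioew xfo hpvgn
Hunk 3: at line 7 remove [nmjh,aiz] add [xnlz,odh,gzx] -> 15 lines: zhgv yiatq jwl alnke vxbu vsr nml xnlz odh gzx ybzkb xgbah qioew xfo hpvgn
Hunk 4: at line 4 remove [vsr] add [tvlsn,raubl,mmcx] -> 17 lines: zhgv yiatq jwl alnke vxbu tvlsn raubl mmcx nml xnlz odh gzx ybzkb xgbah qioew xfo hpvgn
Hunk 5: at line 2 remove [jwl,alnke,vxbu] add [bgx,cyrr] -> 16 lines: zhgv yiatq bgx cyrr tvlsn raubl mmcx nml xnlz odh gzx ybzkb xgbah qioew xfo hpvgn

Answer: zhgv
yiatq
bgx
cyrr
tvlsn
raubl
mmcx
nml
xnlz
odh
gzx
ybzkb
xgbah
qioew
xfo
hpvgn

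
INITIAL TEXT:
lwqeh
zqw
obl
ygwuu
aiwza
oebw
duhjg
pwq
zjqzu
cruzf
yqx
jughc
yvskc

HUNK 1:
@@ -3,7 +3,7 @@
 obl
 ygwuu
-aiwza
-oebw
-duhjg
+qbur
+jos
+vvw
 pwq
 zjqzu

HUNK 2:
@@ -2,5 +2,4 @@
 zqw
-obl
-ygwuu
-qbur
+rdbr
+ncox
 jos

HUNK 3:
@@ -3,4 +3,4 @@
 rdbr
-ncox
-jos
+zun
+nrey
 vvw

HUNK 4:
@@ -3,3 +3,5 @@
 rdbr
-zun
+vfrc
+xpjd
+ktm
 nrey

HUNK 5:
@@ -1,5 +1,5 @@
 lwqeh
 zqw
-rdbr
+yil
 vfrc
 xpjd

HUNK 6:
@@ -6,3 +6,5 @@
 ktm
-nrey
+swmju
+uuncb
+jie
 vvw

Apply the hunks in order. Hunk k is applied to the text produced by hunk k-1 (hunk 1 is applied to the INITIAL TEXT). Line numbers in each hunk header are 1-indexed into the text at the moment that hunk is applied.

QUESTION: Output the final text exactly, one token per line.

Hunk 1: at line 3 remove [aiwza,oebw,duhjg] add [qbur,jos,vvw] -> 13 lines: lwqeh zqw obl ygwuu qbur jos vvw pwq zjqzu cruzf yqx jughc yvskc
Hunk 2: at line 2 remove [obl,ygwuu,qbur] add [rdbr,ncox] -> 12 lines: lwqeh zqw rdbr ncox jos vvw pwq zjqzu cruzf yqx jughc yvskc
Hunk 3: at line 3 remove [ncox,jos] add [zun,nrey] -> 12 lines: lwqeh zqw rdbr zun nrey vvw pwq zjqzu cruzf yqx jughc yvskc
Hunk 4: at line 3 remove [zun] add [vfrc,xpjd,ktm] -> 14 lines: lwqeh zqw rdbr vfrc xpjd ktm nrey vvw pwq zjqzu cruzf yqx jughc yvskc
Hunk 5: at line 1 remove [rdbr] add [yil] -> 14 lines: lwqeh zqw yil vfrc xpjd ktm nrey vvw pwq zjqzu cruzf yqx jughc yvskc
Hunk 6: at line 6 remove [nrey] add [swmju,uuncb,jie] -> 16 lines: lwqeh zqw yil vfrc xpjd ktm swmju uuncb jie vvw pwq zjqzu cruzf yqx jughc yvskc

Answer: lwqeh
zqw
yil
vfrc
xpjd
ktm
swmju
uuncb
jie
vvw
pwq
zjqzu
cruzf
yqx
jughc
yvskc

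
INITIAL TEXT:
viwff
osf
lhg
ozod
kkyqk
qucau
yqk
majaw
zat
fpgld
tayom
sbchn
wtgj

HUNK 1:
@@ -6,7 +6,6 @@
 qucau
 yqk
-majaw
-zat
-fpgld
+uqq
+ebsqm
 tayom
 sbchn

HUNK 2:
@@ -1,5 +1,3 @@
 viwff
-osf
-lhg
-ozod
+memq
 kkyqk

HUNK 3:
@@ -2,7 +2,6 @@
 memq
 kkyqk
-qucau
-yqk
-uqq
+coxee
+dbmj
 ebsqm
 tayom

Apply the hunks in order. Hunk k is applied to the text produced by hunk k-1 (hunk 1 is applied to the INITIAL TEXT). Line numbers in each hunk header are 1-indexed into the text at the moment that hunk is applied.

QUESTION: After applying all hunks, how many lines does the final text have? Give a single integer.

Answer: 9

Derivation:
Hunk 1: at line 6 remove [majaw,zat,fpgld] add [uqq,ebsqm] -> 12 lines: viwff osf lhg ozod kkyqk qucau yqk uqq ebsqm tayom sbchn wtgj
Hunk 2: at line 1 remove [osf,lhg,ozod] add [memq] -> 10 lines: viwff memq kkyqk qucau yqk uqq ebsqm tayom sbchn wtgj
Hunk 3: at line 2 remove [qucau,yqk,uqq] add [coxee,dbmj] -> 9 lines: viwff memq kkyqk coxee dbmj ebsqm tayom sbchn wtgj
Final line count: 9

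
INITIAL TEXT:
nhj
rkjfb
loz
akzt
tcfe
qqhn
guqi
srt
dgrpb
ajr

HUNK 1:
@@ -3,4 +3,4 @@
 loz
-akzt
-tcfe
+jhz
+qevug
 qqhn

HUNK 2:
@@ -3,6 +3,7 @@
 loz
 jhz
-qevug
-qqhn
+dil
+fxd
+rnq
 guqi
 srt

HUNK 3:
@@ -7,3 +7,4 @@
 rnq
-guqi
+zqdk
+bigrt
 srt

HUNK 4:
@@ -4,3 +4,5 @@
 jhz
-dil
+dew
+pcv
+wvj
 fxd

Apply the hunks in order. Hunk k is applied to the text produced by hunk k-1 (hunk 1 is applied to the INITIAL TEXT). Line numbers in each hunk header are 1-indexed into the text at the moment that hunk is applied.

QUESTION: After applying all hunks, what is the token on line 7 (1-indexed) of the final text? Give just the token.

Answer: wvj

Derivation:
Hunk 1: at line 3 remove [akzt,tcfe] add [jhz,qevug] -> 10 lines: nhj rkjfb loz jhz qevug qqhn guqi srt dgrpb ajr
Hunk 2: at line 3 remove [qevug,qqhn] add [dil,fxd,rnq] -> 11 lines: nhj rkjfb loz jhz dil fxd rnq guqi srt dgrpb ajr
Hunk 3: at line 7 remove [guqi] add [zqdk,bigrt] -> 12 lines: nhj rkjfb loz jhz dil fxd rnq zqdk bigrt srt dgrpb ajr
Hunk 4: at line 4 remove [dil] add [dew,pcv,wvj] -> 14 lines: nhj rkjfb loz jhz dew pcv wvj fxd rnq zqdk bigrt srt dgrpb ajr
Final line 7: wvj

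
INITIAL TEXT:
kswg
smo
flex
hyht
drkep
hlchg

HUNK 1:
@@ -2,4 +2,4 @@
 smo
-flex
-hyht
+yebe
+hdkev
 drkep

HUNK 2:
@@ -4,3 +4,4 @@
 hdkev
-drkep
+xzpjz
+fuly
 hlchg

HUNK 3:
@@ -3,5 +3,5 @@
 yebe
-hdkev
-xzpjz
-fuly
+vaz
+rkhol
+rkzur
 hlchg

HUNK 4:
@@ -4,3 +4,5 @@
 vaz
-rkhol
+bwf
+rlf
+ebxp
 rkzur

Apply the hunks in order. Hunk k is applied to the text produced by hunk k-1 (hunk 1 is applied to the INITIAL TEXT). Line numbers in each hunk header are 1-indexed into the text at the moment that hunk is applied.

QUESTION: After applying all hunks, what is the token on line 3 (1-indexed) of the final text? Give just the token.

Answer: yebe

Derivation:
Hunk 1: at line 2 remove [flex,hyht] add [yebe,hdkev] -> 6 lines: kswg smo yebe hdkev drkep hlchg
Hunk 2: at line 4 remove [drkep] add [xzpjz,fuly] -> 7 lines: kswg smo yebe hdkev xzpjz fuly hlchg
Hunk 3: at line 3 remove [hdkev,xzpjz,fuly] add [vaz,rkhol,rkzur] -> 7 lines: kswg smo yebe vaz rkhol rkzur hlchg
Hunk 4: at line 4 remove [rkhol] add [bwf,rlf,ebxp] -> 9 lines: kswg smo yebe vaz bwf rlf ebxp rkzur hlchg
Final line 3: yebe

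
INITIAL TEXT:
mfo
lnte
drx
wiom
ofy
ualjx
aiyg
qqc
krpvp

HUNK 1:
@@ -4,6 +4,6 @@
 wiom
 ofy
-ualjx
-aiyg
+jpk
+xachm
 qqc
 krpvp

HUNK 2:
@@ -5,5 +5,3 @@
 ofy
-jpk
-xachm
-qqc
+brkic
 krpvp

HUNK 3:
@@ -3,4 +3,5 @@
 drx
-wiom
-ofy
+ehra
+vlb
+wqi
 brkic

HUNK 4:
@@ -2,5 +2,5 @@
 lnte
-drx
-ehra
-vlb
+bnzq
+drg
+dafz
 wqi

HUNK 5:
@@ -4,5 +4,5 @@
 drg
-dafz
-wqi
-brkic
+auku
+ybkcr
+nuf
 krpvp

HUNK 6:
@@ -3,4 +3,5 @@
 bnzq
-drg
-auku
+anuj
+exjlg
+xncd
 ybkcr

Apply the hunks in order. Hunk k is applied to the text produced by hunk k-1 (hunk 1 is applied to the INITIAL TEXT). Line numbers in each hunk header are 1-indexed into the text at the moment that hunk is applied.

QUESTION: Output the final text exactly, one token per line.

Hunk 1: at line 4 remove [ualjx,aiyg] add [jpk,xachm] -> 9 lines: mfo lnte drx wiom ofy jpk xachm qqc krpvp
Hunk 2: at line 5 remove [jpk,xachm,qqc] add [brkic] -> 7 lines: mfo lnte drx wiom ofy brkic krpvp
Hunk 3: at line 3 remove [wiom,ofy] add [ehra,vlb,wqi] -> 8 lines: mfo lnte drx ehra vlb wqi brkic krpvp
Hunk 4: at line 2 remove [drx,ehra,vlb] add [bnzq,drg,dafz] -> 8 lines: mfo lnte bnzq drg dafz wqi brkic krpvp
Hunk 5: at line 4 remove [dafz,wqi,brkic] add [auku,ybkcr,nuf] -> 8 lines: mfo lnte bnzq drg auku ybkcr nuf krpvp
Hunk 6: at line 3 remove [drg,auku] add [anuj,exjlg,xncd] -> 9 lines: mfo lnte bnzq anuj exjlg xncd ybkcr nuf krpvp

Answer: mfo
lnte
bnzq
anuj
exjlg
xncd
ybkcr
nuf
krpvp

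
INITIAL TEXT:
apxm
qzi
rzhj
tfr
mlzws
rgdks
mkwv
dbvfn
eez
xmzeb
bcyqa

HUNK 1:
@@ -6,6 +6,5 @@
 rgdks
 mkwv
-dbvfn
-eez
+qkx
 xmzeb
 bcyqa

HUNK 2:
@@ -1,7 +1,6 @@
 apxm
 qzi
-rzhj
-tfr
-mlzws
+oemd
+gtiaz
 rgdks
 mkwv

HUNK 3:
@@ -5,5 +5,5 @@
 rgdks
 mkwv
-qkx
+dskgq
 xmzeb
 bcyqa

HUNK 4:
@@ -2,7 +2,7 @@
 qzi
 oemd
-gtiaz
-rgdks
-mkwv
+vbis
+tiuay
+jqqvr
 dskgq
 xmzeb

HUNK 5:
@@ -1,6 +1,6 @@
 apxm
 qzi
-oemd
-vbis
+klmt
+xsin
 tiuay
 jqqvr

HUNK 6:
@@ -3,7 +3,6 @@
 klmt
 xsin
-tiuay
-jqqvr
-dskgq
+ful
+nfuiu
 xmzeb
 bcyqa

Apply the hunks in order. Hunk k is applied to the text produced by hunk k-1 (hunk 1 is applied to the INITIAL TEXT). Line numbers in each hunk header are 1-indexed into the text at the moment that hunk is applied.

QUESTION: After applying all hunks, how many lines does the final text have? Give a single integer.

Answer: 8

Derivation:
Hunk 1: at line 6 remove [dbvfn,eez] add [qkx] -> 10 lines: apxm qzi rzhj tfr mlzws rgdks mkwv qkx xmzeb bcyqa
Hunk 2: at line 1 remove [rzhj,tfr,mlzws] add [oemd,gtiaz] -> 9 lines: apxm qzi oemd gtiaz rgdks mkwv qkx xmzeb bcyqa
Hunk 3: at line 5 remove [qkx] add [dskgq] -> 9 lines: apxm qzi oemd gtiaz rgdks mkwv dskgq xmzeb bcyqa
Hunk 4: at line 2 remove [gtiaz,rgdks,mkwv] add [vbis,tiuay,jqqvr] -> 9 lines: apxm qzi oemd vbis tiuay jqqvr dskgq xmzeb bcyqa
Hunk 5: at line 1 remove [oemd,vbis] add [klmt,xsin] -> 9 lines: apxm qzi klmt xsin tiuay jqqvr dskgq xmzeb bcyqa
Hunk 6: at line 3 remove [tiuay,jqqvr,dskgq] add [ful,nfuiu] -> 8 lines: apxm qzi klmt xsin ful nfuiu xmzeb bcyqa
Final line count: 8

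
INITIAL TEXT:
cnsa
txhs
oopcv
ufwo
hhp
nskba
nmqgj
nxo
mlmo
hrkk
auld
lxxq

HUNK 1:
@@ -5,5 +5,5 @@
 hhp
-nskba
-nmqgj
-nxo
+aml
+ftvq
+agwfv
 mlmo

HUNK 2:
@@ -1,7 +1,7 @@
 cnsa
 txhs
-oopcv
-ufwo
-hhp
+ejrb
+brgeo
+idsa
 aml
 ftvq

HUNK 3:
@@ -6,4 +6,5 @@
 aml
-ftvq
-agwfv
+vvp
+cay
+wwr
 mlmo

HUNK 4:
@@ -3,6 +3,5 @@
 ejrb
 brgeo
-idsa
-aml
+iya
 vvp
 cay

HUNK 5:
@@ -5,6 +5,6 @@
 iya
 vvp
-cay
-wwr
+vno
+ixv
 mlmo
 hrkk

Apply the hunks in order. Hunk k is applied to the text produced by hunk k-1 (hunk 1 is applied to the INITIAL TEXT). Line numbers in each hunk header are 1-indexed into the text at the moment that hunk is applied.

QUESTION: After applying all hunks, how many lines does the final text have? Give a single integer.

Hunk 1: at line 5 remove [nskba,nmqgj,nxo] add [aml,ftvq,agwfv] -> 12 lines: cnsa txhs oopcv ufwo hhp aml ftvq agwfv mlmo hrkk auld lxxq
Hunk 2: at line 1 remove [oopcv,ufwo,hhp] add [ejrb,brgeo,idsa] -> 12 lines: cnsa txhs ejrb brgeo idsa aml ftvq agwfv mlmo hrkk auld lxxq
Hunk 3: at line 6 remove [ftvq,agwfv] add [vvp,cay,wwr] -> 13 lines: cnsa txhs ejrb brgeo idsa aml vvp cay wwr mlmo hrkk auld lxxq
Hunk 4: at line 3 remove [idsa,aml] add [iya] -> 12 lines: cnsa txhs ejrb brgeo iya vvp cay wwr mlmo hrkk auld lxxq
Hunk 5: at line 5 remove [cay,wwr] add [vno,ixv] -> 12 lines: cnsa txhs ejrb brgeo iya vvp vno ixv mlmo hrkk auld lxxq
Final line count: 12

Answer: 12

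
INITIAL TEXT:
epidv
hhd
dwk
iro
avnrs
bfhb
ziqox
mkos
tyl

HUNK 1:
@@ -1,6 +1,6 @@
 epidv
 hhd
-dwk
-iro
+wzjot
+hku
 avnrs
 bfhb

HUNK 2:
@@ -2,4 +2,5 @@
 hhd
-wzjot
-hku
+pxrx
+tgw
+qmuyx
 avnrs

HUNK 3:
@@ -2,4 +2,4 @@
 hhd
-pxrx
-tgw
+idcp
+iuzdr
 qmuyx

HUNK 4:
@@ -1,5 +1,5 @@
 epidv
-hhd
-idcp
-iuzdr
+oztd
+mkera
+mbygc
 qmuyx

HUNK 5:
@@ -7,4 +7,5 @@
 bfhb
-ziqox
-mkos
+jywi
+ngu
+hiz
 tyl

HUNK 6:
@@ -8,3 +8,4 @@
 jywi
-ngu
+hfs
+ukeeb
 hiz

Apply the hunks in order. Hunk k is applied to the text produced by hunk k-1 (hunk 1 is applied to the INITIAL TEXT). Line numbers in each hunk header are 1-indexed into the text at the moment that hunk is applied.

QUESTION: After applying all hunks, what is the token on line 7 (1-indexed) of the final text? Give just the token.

Answer: bfhb

Derivation:
Hunk 1: at line 1 remove [dwk,iro] add [wzjot,hku] -> 9 lines: epidv hhd wzjot hku avnrs bfhb ziqox mkos tyl
Hunk 2: at line 2 remove [wzjot,hku] add [pxrx,tgw,qmuyx] -> 10 lines: epidv hhd pxrx tgw qmuyx avnrs bfhb ziqox mkos tyl
Hunk 3: at line 2 remove [pxrx,tgw] add [idcp,iuzdr] -> 10 lines: epidv hhd idcp iuzdr qmuyx avnrs bfhb ziqox mkos tyl
Hunk 4: at line 1 remove [hhd,idcp,iuzdr] add [oztd,mkera,mbygc] -> 10 lines: epidv oztd mkera mbygc qmuyx avnrs bfhb ziqox mkos tyl
Hunk 5: at line 7 remove [ziqox,mkos] add [jywi,ngu,hiz] -> 11 lines: epidv oztd mkera mbygc qmuyx avnrs bfhb jywi ngu hiz tyl
Hunk 6: at line 8 remove [ngu] add [hfs,ukeeb] -> 12 lines: epidv oztd mkera mbygc qmuyx avnrs bfhb jywi hfs ukeeb hiz tyl
Final line 7: bfhb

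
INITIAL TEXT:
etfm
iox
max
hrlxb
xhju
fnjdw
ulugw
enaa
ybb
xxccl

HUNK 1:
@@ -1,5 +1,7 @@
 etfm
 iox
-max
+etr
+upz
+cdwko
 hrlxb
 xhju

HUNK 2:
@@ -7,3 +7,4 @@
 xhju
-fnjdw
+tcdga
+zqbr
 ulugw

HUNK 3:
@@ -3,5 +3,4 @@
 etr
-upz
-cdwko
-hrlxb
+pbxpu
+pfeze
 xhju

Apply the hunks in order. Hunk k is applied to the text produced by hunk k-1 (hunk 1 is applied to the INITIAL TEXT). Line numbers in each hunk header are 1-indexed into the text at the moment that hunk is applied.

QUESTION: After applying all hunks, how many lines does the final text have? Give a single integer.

Hunk 1: at line 1 remove [max] add [etr,upz,cdwko] -> 12 lines: etfm iox etr upz cdwko hrlxb xhju fnjdw ulugw enaa ybb xxccl
Hunk 2: at line 7 remove [fnjdw] add [tcdga,zqbr] -> 13 lines: etfm iox etr upz cdwko hrlxb xhju tcdga zqbr ulugw enaa ybb xxccl
Hunk 3: at line 3 remove [upz,cdwko,hrlxb] add [pbxpu,pfeze] -> 12 lines: etfm iox etr pbxpu pfeze xhju tcdga zqbr ulugw enaa ybb xxccl
Final line count: 12

Answer: 12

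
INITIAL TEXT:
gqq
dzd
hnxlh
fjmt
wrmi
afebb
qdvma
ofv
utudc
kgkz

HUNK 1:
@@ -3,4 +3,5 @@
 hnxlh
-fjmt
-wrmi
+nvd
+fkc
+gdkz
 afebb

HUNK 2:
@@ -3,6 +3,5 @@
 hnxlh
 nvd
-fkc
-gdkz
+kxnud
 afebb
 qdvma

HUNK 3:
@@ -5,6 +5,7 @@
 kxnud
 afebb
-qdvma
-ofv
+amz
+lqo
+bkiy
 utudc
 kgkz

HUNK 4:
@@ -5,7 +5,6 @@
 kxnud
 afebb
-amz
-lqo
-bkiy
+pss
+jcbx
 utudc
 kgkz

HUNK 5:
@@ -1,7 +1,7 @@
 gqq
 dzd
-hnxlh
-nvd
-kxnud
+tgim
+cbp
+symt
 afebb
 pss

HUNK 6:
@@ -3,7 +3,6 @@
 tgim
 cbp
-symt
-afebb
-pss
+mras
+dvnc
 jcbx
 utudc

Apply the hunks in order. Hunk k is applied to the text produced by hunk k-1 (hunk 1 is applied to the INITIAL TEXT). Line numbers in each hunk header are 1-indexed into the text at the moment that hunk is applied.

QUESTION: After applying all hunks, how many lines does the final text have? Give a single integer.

Hunk 1: at line 3 remove [fjmt,wrmi] add [nvd,fkc,gdkz] -> 11 lines: gqq dzd hnxlh nvd fkc gdkz afebb qdvma ofv utudc kgkz
Hunk 2: at line 3 remove [fkc,gdkz] add [kxnud] -> 10 lines: gqq dzd hnxlh nvd kxnud afebb qdvma ofv utudc kgkz
Hunk 3: at line 5 remove [qdvma,ofv] add [amz,lqo,bkiy] -> 11 lines: gqq dzd hnxlh nvd kxnud afebb amz lqo bkiy utudc kgkz
Hunk 4: at line 5 remove [amz,lqo,bkiy] add [pss,jcbx] -> 10 lines: gqq dzd hnxlh nvd kxnud afebb pss jcbx utudc kgkz
Hunk 5: at line 1 remove [hnxlh,nvd,kxnud] add [tgim,cbp,symt] -> 10 lines: gqq dzd tgim cbp symt afebb pss jcbx utudc kgkz
Hunk 6: at line 3 remove [symt,afebb,pss] add [mras,dvnc] -> 9 lines: gqq dzd tgim cbp mras dvnc jcbx utudc kgkz
Final line count: 9

Answer: 9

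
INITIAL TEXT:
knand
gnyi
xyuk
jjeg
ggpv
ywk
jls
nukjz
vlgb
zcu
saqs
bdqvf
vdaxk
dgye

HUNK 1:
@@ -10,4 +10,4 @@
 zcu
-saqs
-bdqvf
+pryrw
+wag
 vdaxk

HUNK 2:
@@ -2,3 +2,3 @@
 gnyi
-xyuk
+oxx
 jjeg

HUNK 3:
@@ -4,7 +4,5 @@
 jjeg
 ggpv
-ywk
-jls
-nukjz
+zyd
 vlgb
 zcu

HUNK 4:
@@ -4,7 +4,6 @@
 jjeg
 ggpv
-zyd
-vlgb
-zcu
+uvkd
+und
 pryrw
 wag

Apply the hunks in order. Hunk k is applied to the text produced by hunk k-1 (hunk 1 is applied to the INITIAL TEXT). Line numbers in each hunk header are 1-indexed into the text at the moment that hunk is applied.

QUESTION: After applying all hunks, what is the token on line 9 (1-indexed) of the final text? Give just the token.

Hunk 1: at line 10 remove [saqs,bdqvf] add [pryrw,wag] -> 14 lines: knand gnyi xyuk jjeg ggpv ywk jls nukjz vlgb zcu pryrw wag vdaxk dgye
Hunk 2: at line 2 remove [xyuk] add [oxx] -> 14 lines: knand gnyi oxx jjeg ggpv ywk jls nukjz vlgb zcu pryrw wag vdaxk dgye
Hunk 3: at line 4 remove [ywk,jls,nukjz] add [zyd] -> 12 lines: knand gnyi oxx jjeg ggpv zyd vlgb zcu pryrw wag vdaxk dgye
Hunk 4: at line 4 remove [zyd,vlgb,zcu] add [uvkd,und] -> 11 lines: knand gnyi oxx jjeg ggpv uvkd und pryrw wag vdaxk dgye
Final line 9: wag

Answer: wag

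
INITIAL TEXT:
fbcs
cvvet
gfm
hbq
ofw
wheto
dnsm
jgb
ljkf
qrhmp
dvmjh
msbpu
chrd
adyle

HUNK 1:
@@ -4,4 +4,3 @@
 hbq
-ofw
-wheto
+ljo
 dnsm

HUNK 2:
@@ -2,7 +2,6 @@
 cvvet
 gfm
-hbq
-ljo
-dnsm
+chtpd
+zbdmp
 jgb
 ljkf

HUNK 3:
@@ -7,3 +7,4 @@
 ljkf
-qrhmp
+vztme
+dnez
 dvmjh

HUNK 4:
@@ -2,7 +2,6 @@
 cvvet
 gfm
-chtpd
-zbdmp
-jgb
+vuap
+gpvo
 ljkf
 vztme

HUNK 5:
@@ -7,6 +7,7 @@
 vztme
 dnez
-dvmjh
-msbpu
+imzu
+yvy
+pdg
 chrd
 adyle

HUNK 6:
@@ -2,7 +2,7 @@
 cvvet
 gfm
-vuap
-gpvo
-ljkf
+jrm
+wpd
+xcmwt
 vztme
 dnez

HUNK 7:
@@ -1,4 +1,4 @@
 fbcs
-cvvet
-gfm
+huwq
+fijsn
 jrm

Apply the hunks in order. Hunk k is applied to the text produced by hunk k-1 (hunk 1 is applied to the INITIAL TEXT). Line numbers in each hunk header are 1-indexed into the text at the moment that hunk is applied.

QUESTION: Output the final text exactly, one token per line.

Answer: fbcs
huwq
fijsn
jrm
wpd
xcmwt
vztme
dnez
imzu
yvy
pdg
chrd
adyle

Derivation:
Hunk 1: at line 4 remove [ofw,wheto] add [ljo] -> 13 lines: fbcs cvvet gfm hbq ljo dnsm jgb ljkf qrhmp dvmjh msbpu chrd adyle
Hunk 2: at line 2 remove [hbq,ljo,dnsm] add [chtpd,zbdmp] -> 12 lines: fbcs cvvet gfm chtpd zbdmp jgb ljkf qrhmp dvmjh msbpu chrd adyle
Hunk 3: at line 7 remove [qrhmp] add [vztme,dnez] -> 13 lines: fbcs cvvet gfm chtpd zbdmp jgb ljkf vztme dnez dvmjh msbpu chrd adyle
Hunk 4: at line 2 remove [chtpd,zbdmp,jgb] add [vuap,gpvo] -> 12 lines: fbcs cvvet gfm vuap gpvo ljkf vztme dnez dvmjh msbpu chrd adyle
Hunk 5: at line 7 remove [dvmjh,msbpu] add [imzu,yvy,pdg] -> 13 lines: fbcs cvvet gfm vuap gpvo ljkf vztme dnez imzu yvy pdg chrd adyle
Hunk 6: at line 2 remove [vuap,gpvo,ljkf] add [jrm,wpd,xcmwt] -> 13 lines: fbcs cvvet gfm jrm wpd xcmwt vztme dnez imzu yvy pdg chrd adyle
Hunk 7: at line 1 remove [cvvet,gfm] add [huwq,fijsn] -> 13 lines: fbcs huwq fijsn jrm wpd xcmwt vztme dnez imzu yvy pdg chrd adyle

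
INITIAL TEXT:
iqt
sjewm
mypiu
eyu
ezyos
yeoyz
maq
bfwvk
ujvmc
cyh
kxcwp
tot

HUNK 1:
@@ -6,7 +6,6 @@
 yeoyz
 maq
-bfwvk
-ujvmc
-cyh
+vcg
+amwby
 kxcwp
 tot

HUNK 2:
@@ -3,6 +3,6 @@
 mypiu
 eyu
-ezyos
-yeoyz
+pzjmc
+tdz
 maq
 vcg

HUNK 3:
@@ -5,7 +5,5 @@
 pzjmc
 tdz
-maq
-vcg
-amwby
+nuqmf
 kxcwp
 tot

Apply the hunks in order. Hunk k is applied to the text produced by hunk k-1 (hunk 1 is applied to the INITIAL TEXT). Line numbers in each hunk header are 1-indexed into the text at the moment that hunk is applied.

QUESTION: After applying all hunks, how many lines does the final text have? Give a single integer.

Answer: 9

Derivation:
Hunk 1: at line 6 remove [bfwvk,ujvmc,cyh] add [vcg,amwby] -> 11 lines: iqt sjewm mypiu eyu ezyos yeoyz maq vcg amwby kxcwp tot
Hunk 2: at line 3 remove [ezyos,yeoyz] add [pzjmc,tdz] -> 11 lines: iqt sjewm mypiu eyu pzjmc tdz maq vcg amwby kxcwp tot
Hunk 3: at line 5 remove [maq,vcg,amwby] add [nuqmf] -> 9 lines: iqt sjewm mypiu eyu pzjmc tdz nuqmf kxcwp tot
Final line count: 9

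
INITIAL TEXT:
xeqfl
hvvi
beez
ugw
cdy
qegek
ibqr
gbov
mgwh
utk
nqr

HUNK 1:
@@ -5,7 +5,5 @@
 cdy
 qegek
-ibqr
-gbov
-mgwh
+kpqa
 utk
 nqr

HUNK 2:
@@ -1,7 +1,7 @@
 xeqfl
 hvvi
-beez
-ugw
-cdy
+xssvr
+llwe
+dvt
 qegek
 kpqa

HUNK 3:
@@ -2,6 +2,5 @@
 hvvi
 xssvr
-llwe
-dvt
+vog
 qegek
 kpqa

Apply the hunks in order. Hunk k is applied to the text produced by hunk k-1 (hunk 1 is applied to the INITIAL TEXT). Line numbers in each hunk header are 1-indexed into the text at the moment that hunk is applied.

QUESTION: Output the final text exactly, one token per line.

Hunk 1: at line 5 remove [ibqr,gbov,mgwh] add [kpqa] -> 9 lines: xeqfl hvvi beez ugw cdy qegek kpqa utk nqr
Hunk 2: at line 1 remove [beez,ugw,cdy] add [xssvr,llwe,dvt] -> 9 lines: xeqfl hvvi xssvr llwe dvt qegek kpqa utk nqr
Hunk 3: at line 2 remove [llwe,dvt] add [vog] -> 8 lines: xeqfl hvvi xssvr vog qegek kpqa utk nqr

Answer: xeqfl
hvvi
xssvr
vog
qegek
kpqa
utk
nqr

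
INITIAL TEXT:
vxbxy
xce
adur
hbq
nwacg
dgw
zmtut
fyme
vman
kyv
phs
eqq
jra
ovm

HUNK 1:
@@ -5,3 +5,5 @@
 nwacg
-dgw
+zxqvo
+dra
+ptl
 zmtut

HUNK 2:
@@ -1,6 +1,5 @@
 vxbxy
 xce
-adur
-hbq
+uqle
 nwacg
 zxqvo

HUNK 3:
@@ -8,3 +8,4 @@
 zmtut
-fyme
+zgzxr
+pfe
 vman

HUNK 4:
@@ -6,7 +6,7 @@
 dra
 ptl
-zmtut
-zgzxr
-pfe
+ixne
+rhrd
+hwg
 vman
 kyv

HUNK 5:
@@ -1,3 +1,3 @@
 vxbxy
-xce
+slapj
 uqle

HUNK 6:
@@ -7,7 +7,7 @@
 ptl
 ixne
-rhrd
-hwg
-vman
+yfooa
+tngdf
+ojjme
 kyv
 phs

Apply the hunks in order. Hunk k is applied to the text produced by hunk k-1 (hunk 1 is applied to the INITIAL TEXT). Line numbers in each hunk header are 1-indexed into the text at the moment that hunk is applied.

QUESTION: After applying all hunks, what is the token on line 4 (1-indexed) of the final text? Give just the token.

Answer: nwacg

Derivation:
Hunk 1: at line 5 remove [dgw] add [zxqvo,dra,ptl] -> 16 lines: vxbxy xce adur hbq nwacg zxqvo dra ptl zmtut fyme vman kyv phs eqq jra ovm
Hunk 2: at line 1 remove [adur,hbq] add [uqle] -> 15 lines: vxbxy xce uqle nwacg zxqvo dra ptl zmtut fyme vman kyv phs eqq jra ovm
Hunk 3: at line 8 remove [fyme] add [zgzxr,pfe] -> 16 lines: vxbxy xce uqle nwacg zxqvo dra ptl zmtut zgzxr pfe vman kyv phs eqq jra ovm
Hunk 4: at line 6 remove [zmtut,zgzxr,pfe] add [ixne,rhrd,hwg] -> 16 lines: vxbxy xce uqle nwacg zxqvo dra ptl ixne rhrd hwg vman kyv phs eqq jra ovm
Hunk 5: at line 1 remove [xce] add [slapj] -> 16 lines: vxbxy slapj uqle nwacg zxqvo dra ptl ixne rhrd hwg vman kyv phs eqq jra ovm
Hunk 6: at line 7 remove [rhrd,hwg,vman] add [yfooa,tngdf,ojjme] -> 16 lines: vxbxy slapj uqle nwacg zxqvo dra ptl ixne yfooa tngdf ojjme kyv phs eqq jra ovm
Final line 4: nwacg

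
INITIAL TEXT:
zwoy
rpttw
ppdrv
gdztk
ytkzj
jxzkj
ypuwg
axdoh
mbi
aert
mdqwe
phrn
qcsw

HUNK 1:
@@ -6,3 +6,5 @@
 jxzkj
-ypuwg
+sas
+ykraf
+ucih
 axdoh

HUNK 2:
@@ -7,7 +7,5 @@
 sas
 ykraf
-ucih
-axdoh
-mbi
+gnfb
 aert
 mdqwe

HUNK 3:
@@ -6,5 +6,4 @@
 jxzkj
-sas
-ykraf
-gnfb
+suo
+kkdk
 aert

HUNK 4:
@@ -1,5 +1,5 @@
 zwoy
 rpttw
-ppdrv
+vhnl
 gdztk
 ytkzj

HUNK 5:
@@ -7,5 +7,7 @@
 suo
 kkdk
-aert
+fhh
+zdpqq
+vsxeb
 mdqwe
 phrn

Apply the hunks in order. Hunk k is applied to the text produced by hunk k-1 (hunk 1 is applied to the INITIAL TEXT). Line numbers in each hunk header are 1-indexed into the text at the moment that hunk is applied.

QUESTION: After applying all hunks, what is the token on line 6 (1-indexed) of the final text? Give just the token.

Hunk 1: at line 6 remove [ypuwg] add [sas,ykraf,ucih] -> 15 lines: zwoy rpttw ppdrv gdztk ytkzj jxzkj sas ykraf ucih axdoh mbi aert mdqwe phrn qcsw
Hunk 2: at line 7 remove [ucih,axdoh,mbi] add [gnfb] -> 13 lines: zwoy rpttw ppdrv gdztk ytkzj jxzkj sas ykraf gnfb aert mdqwe phrn qcsw
Hunk 3: at line 6 remove [sas,ykraf,gnfb] add [suo,kkdk] -> 12 lines: zwoy rpttw ppdrv gdztk ytkzj jxzkj suo kkdk aert mdqwe phrn qcsw
Hunk 4: at line 1 remove [ppdrv] add [vhnl] -> 12 lines: zwoy rpttw vhnl gdztk ytkzj jxzkj suo kkdk aert mdqwe phrn qcsw
Hunk 5: at line 7 remove [aert] add [fhh,zdpqq,vsxeb] -> 14 lines: zwoy rpttw vhnl gdztk ytkzj jxzkj suo kkdk fhh zdpqq vsxeb mdqwe phrn qcsw
Final line 6: jxzkj

Answer: jxzkj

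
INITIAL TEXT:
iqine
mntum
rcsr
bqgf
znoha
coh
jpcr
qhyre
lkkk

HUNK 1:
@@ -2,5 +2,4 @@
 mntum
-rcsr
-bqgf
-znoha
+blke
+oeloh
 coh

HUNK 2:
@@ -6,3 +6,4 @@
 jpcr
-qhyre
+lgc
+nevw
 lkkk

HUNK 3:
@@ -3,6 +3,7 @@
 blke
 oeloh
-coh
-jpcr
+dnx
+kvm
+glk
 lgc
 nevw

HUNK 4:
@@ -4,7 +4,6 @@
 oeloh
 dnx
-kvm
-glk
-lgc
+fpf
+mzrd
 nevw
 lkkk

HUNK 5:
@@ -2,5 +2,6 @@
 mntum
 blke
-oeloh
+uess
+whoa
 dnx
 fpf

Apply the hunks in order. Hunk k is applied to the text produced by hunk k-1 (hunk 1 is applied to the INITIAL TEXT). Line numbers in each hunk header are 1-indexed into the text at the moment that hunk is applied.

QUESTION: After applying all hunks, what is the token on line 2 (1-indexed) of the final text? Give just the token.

Hunk 1: at line 2 remove [rcsr,bqgf,znoha] add [blke,oeloh] -> 8 lines: iqine mntum blke oeloh coh jpcr qhyre lkkk
Hunk 2: at line 6 remove [qhyre] add [lgc,nevw] -> 9 lines: iqine mntum blke oeloh coh jpcr lgc nevw lkkk
Hunk 3: at line 3 remove [coh,jpcr] add [dnx,kvm,glk] -> 10 lines: iqine mntum blke oeloh dnx kvm glk lgc nevw lkkk
Hunk 4: at line 4 remove [kvm,glk,lgc] add [fpf,mzrd] -> 9 lines: iqine mntum blke oeloh dnx fpf mzrd nevw lkkk
Hunk 5: at line 2 remove [oeloh] add [uess,whoa] -> 10 lines: iqine mntum blke uess whoa dnx fpf mzrd nevw lkkk
Final line 2: mntum

Answer: mntum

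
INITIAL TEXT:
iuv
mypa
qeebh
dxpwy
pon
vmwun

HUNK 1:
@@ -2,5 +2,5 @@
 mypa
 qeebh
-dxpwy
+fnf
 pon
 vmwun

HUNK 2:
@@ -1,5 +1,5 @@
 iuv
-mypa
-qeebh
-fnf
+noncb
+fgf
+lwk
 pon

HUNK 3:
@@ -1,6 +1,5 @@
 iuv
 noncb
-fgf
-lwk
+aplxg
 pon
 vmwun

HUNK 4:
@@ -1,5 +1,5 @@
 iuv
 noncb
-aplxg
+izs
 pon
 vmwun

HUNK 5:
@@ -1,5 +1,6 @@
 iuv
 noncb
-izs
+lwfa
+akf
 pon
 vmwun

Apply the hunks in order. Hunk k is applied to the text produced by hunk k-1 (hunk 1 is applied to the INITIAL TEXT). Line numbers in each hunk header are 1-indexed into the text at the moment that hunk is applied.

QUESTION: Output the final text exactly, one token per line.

Answer: iuv
noncb
lwfa
akf
pon
vmwun

Derivation:
Hunk 1: at line 2 remove [dxpwy] add [fnf] -> 6 lines: iuv mypa qeebh fnf pon vmwun
Hunk 2: at line 1 remove [mypa,qeebh,fnf] add [noncb,fgf,lwk] -> 6 lines: iuv noncb fgf lwk pon vmwun
Hunk 3: at line 1 remove [fgf,lwk] add [aplxg] -> 5 lines: iuv noncb aplxg pon vmwun
Hunk 4: at line 1 remove [aplxg] add [izs] -> 5 lines: iuv noncb izs pon vmwun
Hunk 5: at line 1 remove [izs] add [lwfa,akf] -> 6 lines: iuv noncb lwfa akf pon vmwun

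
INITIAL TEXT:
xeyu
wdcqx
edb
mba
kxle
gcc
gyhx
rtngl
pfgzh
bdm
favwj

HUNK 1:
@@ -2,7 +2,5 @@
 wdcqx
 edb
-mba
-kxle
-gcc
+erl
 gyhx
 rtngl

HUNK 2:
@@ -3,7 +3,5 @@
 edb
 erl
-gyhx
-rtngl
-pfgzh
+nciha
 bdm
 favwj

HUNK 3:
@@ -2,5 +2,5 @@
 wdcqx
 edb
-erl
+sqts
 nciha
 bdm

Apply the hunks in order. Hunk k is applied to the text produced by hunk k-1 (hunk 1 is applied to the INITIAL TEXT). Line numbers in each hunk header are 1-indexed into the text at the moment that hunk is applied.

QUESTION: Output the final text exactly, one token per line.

Hunk 1: at line 2 remove [mba,kxle,gcc] add [erl] -> 9 lines: xeyu wdcqx edb erl gyhx rtngl pfgzh bdm favwj
Hunk 2: at line 3 remove [gyhx,rtngl,pfgzh] add [nciha] -> 7 lines: xeyu wdcqx edb erl nciha bdm favwj
Hunk 3: at line 2 remove [erl] add [sqts] -> 7 lines: xeyu wdcqx edb sqts nciha bdm favwj

Answer: xeyu
wdcqx
edb
sqts
nciha
bdm
favwj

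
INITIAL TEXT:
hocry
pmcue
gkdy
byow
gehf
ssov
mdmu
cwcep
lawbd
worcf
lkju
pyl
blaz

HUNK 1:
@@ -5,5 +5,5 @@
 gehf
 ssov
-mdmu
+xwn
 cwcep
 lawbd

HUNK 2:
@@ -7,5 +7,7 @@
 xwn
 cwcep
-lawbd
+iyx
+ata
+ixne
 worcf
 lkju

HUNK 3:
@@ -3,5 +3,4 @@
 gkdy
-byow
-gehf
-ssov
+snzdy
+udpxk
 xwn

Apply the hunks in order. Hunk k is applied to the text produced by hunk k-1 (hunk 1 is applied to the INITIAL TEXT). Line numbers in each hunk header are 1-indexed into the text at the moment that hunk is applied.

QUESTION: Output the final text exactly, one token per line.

Hunk 1: at line 5 remove [mdmu] add [xwn] -> 13 lines: hocry pmcue gkdy byow gehf ssov xwn cwcep lawbd worcf lkju pyl blaz
Hunk 2: at line 7 remove [lawbd] add [iyx,ata,ixne] -> 15 lines: hocry pmcue gkdy byow gehf ssov xwn cwcep iyx ata ixne worcf lkju pyl blaz
Hunk 3: at line 3 remove [byow,gehf,ssov] add [snzdy,udpxk] -> 14 lines: hocry pmcue gkdy snzdy udpxk xwn cwcep iyx ata ixne worcf lkju pyl blaz

Answer: hocry
pmcue
gkdy
snzdy
udpxk
xwn
cwcep
iyx
ata
ixne
worcf
lkju
pyl
blaz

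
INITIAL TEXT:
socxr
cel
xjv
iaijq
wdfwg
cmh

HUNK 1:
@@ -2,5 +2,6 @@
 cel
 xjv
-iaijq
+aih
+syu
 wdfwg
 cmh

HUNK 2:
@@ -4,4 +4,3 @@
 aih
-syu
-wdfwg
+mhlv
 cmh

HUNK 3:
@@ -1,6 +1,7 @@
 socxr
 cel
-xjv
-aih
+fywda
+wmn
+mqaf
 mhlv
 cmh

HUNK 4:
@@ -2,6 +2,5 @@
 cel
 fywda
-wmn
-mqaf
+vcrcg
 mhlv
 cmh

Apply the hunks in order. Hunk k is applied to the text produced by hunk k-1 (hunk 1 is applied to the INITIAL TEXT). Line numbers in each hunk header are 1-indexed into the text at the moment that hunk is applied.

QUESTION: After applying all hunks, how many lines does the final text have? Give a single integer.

Answer: 6

Derivation:
Hunk 1: at line 2 remove [iaijq] add [aih,syu] -> 7 lines: socxr cel xjv aih syu wdfwg cmh
Hunk 2: at line 4 remove [syu,wdfwg] add [mhlv] -> 6 lines: socxr cel xjv aih mhlv cmh
Hunk 3: at line 1 remove [xjv,aih] add [fywda,wmn,mqaf] -> 7 lines: socxr cel fywda wmn mqaf mhlv cmh
Hunk 4: at line 2 remove [wmn,mqaf] add [vcrcg] -> 6 lines: socxr cel fywda vcrcg mhlv cmh
Final line count: 6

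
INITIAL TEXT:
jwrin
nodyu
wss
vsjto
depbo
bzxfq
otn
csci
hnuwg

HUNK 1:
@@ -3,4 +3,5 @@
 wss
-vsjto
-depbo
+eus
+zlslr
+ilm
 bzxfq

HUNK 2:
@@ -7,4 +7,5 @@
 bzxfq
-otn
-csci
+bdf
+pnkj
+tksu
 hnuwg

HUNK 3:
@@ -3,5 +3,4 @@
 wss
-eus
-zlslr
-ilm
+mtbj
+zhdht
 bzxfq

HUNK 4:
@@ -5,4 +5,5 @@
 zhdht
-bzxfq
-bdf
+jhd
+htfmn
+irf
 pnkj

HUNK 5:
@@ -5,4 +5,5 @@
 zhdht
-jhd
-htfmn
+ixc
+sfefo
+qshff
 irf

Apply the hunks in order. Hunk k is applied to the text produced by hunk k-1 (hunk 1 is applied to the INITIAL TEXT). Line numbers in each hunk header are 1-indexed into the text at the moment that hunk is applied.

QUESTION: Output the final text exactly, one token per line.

Hunk 1: at line 3 remove [vsjto,depbo] add [eus,zlslr,ilm] -> 10 lines: jwrin nodyu wss eus zlslr ilm bzxfq otn csci hnuwg
Hunk 2: at line 7 remove [otn,csci] add [bdf,pnkj,tksu] -> 11 lines: jwrin nodyu wss eus zlslr ilm bzxfq bdf pnkj tksu hnuwg
Hunk 3: at line 3 remove [eus,zlslr,ilm] add [mtbj,zhdht] -> 10 lines: jwrin nodyu wss mtbj zhdht bzxfq bdf pnkj tksu hnuwg
Hunk 4: at line 5 remove [bzxfq,bdf] add [jhd,htfmn,irf] -> 11 lines: jwrin nodyu wss mtbj zhdht jhd htfmn irf pnkj tksu hnuwg
Hunk 5: at line 5 remove [jhd,htfmn] add [ixc,sfefo,qshff] -> 12 lines: jwrin nodyu wss mtbj zhdht ixc sfefo qshff irf pnkj tksu hnuwg

Answer: jwrin
nodyu
wss
mtbj
zhdht
ixc
sfefo
qshff
irf
pnkj
tksu
hnuwg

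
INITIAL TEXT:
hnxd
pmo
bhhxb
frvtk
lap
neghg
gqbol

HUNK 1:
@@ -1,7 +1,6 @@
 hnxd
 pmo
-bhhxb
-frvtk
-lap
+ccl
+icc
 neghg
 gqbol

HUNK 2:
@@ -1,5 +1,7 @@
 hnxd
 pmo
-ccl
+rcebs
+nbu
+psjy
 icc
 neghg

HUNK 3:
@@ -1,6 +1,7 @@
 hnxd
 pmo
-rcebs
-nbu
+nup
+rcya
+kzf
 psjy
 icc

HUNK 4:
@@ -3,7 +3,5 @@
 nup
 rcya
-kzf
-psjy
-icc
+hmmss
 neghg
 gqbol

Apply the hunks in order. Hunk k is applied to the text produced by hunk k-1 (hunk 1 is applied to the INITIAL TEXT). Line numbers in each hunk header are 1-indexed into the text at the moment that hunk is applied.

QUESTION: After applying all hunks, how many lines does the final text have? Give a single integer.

Answer: 7

Derivation:
Hunk 1: at line 1 remove [bhhxb,frvtk,lap] add [ccl,icc] -> 6 lines: hnxd pmo ccl icc neghg gqbol
Hunk 2: at line 1 remove [ccl] add [rcebs,nbu,psjy] -> 8 lines: hnxd pmo rcebs nbu psjy icc neghg gqbol
Hunk 3: at line 1 remove [rcebs,nbu] add [nup,rcya,kzf] -> 9 lines: hnxd pmo nup rcya kzf psjy icc neghg gqbol
Hunk 4: at line 3 remove [kzf,psjy,icc] add [hmmss] -> 7 lines: hnxd pmo nup rcya hmmss neghg gqbol
Final line count: 7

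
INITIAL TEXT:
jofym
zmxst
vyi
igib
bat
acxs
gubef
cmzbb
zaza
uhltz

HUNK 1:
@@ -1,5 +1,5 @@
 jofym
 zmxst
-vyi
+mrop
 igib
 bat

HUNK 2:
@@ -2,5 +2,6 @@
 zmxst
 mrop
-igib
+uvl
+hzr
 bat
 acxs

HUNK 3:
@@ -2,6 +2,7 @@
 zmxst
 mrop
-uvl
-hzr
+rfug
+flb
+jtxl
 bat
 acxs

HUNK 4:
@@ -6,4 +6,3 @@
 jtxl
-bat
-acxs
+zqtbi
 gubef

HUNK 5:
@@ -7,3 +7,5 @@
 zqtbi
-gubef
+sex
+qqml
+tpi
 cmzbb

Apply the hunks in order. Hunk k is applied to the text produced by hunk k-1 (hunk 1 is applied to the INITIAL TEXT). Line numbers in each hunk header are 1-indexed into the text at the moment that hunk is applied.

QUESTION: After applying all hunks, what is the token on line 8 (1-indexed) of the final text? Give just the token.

Hunk 1: at line 1 remove [vyi] add [mrop] -> 10 lines: jofym zmxst mrop igib bat acxs gubef cmzbb zaza uhltz
Hunk 2: at line 2 remove [igib] add [uvl,hzr] -> 11 lines: jofym zmxst mrop uvl hzr bat acxs gubef cmzbb zaza uhltz
Hunk 3: at line 2 remove [uvl,hzr] add [rfug,flb,jtxl] -> 12 lines: jofym zmxst mrop rfug flb jtxl bat acxs gubef cmzbb zaza uhltz
Hunk 4: at line 6 remove [bat,acxs] add [zqtbi] -> 11 lines: jofym zmxst mrop rfug flb jtxl zqtbi gubef cmzbb zaza uhltz
Hunk 5: at line 7 remove [gubef] add [sex,qqml,tpi] -> 13 lines: jofym zmxst mrop rfug flb jtxl zqtbi sex qqml tpi cmzbb zaza uhltz
Final line 8: sex

Answer: sex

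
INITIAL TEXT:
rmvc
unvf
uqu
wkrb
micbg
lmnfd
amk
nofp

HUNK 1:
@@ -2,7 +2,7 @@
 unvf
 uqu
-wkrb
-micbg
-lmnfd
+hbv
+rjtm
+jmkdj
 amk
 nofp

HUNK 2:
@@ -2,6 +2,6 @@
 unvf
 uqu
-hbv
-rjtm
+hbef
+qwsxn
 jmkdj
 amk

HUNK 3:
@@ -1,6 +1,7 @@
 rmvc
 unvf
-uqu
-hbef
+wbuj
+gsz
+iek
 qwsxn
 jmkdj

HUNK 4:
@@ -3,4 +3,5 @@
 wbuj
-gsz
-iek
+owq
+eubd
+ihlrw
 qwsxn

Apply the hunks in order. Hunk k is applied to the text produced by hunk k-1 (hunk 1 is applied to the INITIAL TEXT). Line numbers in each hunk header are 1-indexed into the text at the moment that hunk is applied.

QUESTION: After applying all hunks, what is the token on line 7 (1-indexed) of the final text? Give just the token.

Hunk 1: at line 2 remove [wkrb,micbg,lmnfd] add [hbv,rjtm,jmkdj] -> 8 lines: rmvc unvf uqu hbv rjtm jmkdj amk nofp
Hunk 2: at line 2 remove [hbv,rjtm] add [hbef,qwsxn] -> 8 lines: rmvc unvf uqu hbef qwsxn jmkdj amk nofp
Hunk 3: at line 1 remove [uqu,hbef] add [wbuj,gsz,iek] -> 9 lines: rmvc unvf wbuj gsz iek qwsxn jmkdj amk nofp
Hunk 4: at line 3 remove [gsz,iek] add [owq,eubd,ihlrw] -> 10 lines: rmvc unvf wbuj owq eubd ihlrw qwsxn jmkdj amk nofp
Final line 7: qwsxn

Answer: qwsxn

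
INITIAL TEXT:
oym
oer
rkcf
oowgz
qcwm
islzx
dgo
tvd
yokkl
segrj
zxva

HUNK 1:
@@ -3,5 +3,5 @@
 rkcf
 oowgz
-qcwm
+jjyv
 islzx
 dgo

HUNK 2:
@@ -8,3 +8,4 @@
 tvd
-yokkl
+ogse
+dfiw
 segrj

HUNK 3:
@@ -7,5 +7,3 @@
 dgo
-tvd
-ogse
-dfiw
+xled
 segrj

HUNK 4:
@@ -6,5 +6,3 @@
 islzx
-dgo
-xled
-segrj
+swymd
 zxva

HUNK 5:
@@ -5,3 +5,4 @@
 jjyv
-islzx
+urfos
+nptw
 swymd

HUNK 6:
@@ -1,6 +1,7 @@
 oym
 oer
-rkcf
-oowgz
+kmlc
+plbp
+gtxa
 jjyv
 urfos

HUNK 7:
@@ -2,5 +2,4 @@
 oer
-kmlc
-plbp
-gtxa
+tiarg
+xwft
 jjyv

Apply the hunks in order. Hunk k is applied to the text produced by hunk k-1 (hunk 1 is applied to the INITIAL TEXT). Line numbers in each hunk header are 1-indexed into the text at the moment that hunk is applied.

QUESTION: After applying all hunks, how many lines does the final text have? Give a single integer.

Answer: 9

Derivation:
Hunk 1: at line 3 remove [qcwm] add [jjyv] -> 11 lines: oym oer rkcf oowgz jjyv islzx dgo tvd yokkl segrj zxva
Hunk 2: at line 8 remove [yokkl] add [ogse,dfiw] -> 12 lines: oym oer rkcf oowgz jjyv islzx dgo tvd ogse dfiw segrj zxva
Hunk 3: at line 7 remove [tvd,ogse,dfiw] add [xled] -> 10 lines: oym oer rkcf oowgz jjyv islzx dgo xled segrj zxva
Hunk 4: at line 6 remove [dgo,xled,segrj] add [swymd] -> 8 lines: oym oer rkcf oowgz jjyv islzx swymd zxva
Hunk 5: at line 5 remove [islzx] add [urfos,nptw] -> 9 lines: oym oer rkcf oowgz jjyv urfos nptw swymd zxva
Hunk 6: at line 1 remove [rkcf,oowgz] add [kmlc,plbp,gtxa] -> 10 lines: oym oer kmlc plbp gtxa jjyv urfos nptw swymd zxva
Hunk 7: at line 2 remove [kmlc,plbp,gtxa] add [tiarg,xwft] -> 9 lines: oym oer tiarg xwft jjyv urfos nptw swymd zxva
Final line count: 9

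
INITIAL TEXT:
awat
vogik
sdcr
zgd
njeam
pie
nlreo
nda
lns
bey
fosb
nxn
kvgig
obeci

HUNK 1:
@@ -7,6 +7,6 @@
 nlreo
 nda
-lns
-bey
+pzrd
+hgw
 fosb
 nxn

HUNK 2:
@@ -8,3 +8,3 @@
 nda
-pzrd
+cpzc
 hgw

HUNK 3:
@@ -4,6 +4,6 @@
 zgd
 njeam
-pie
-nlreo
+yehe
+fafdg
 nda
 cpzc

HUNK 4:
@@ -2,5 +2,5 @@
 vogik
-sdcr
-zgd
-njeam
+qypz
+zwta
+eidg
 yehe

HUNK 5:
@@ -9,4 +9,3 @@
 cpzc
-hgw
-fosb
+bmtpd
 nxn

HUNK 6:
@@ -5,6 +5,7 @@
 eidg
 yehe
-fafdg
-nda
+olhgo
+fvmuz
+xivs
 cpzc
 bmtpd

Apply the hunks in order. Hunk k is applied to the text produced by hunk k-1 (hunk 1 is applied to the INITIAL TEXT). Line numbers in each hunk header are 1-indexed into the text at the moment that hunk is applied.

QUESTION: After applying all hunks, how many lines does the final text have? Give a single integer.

Hunk 1: at line 7 remove [lns,bey] add [pzrd,hgw] -> 14 lines: awat vogik sdcr zgd njeam pie nlreo nda pzrd hgw fosb nxn kvgig obeci
Hunk 2: at line 8 remove [pzrd] add [cpzc] -> 14 lines: awat vogik sdcr zgd njeam pie nlreo nda cpzc hgw fosb nxn kvgig obeci
Hunk 3: at line 4 remove [pie,nlreo] add [yehe,fafdg] -> 14 lines: awat vogik sdcr zgd njeam yehe fafdg nda cpzc hgw fosb nxn kvgig obeci
Hunk 4: at line 2 remove [sdcr,zgd,njeam] add [qypz,zwta,eidg] -> 14 lines: awat vogik qypz zwta eidg yehe fafdg nda cpzc hgw fosb nxn kvgig obeci
Hunk 5: at line 9 remove [hgw,fosb] add [bmtpd] -> 13 lines: awat vogik qypz zwta eidg yehe fafdg nda cpzc bmtpd nxn kvgig obeci
Hunk 6: at line 5 remove [fafdg,nda] add [olhgo,fvmuz,xivs] -> 14 lines: awat vogik qypz zwta eidg yehe olhgo fvmuz xivs cpzc bmtpd nxn kvgig obeci
Final line count: 14

Answer: 14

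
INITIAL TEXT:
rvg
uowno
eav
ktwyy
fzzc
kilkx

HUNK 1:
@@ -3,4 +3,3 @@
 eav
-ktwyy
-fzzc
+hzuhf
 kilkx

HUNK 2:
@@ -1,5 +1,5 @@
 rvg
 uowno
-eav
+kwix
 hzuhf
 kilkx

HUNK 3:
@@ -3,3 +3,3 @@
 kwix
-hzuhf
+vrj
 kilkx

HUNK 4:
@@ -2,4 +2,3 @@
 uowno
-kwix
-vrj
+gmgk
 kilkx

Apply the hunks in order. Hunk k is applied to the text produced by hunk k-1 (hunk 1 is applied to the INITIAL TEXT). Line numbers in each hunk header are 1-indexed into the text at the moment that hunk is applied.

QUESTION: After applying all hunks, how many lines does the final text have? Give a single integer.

Answer: 4

Derivation:
Hunk 1: at line 3 remove [ktwyy,fzzc] add [hzuhf] -> 5 lines: rvg uowno eav hzuhf kilkx
Hunk 2: at line 1 remove [eav] add [kwix] -> 5 lines: rvg uowno kwix hzuhf kilkx
Hunk 3: at line 3 remove [hzuhf] add [vrj] -> 5 lines: rvg uowno kwix vrj kilkx
Hunk 4: at line 2 remove [kwix,vrj] add [gmgk] -> 4 lines: rvg uowno gmgk kilkx
Final line count: 4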